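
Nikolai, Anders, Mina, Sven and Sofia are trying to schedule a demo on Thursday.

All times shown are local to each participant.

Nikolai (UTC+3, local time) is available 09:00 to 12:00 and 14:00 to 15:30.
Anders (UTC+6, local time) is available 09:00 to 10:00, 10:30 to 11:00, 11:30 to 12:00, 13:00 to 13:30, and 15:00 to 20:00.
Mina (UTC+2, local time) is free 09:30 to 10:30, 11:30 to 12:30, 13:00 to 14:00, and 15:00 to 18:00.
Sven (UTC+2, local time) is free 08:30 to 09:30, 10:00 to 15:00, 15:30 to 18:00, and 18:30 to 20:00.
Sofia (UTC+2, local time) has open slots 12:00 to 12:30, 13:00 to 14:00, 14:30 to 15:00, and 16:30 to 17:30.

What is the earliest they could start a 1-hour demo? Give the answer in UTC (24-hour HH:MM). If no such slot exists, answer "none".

Nikolai → UTC: 06:00–09:00, 11:00–12:30.
Anders → UTC: 03:00–04:00, 04:30–05:00, 05:30–06:00, 07:00–07:30, 09:00–14:00.
Mina → UTC: 07:30–08:30, 09:30–10:30, 11:00–12:00, 13:00–16:00.
Sven → UTC: 06:30–07:30, 08:00–13:00, 13:30–16:00, 16:30–18:00.
Sofia → UTC: 10:00–10:30, 11:00–12:00, 12:30–13:00, 14:30–15:30.
Nikolai ∩ Anders: 07:00–07:30, 11:00–12:30.
Nikolai ∩ Anders ∩ Mina: 11:00–12:00.
Nikolai ∩ Anders ∩ Mina ∩ Sven: 11:00–12:00.
Nikolai ∩ Anders ∩ Mina ∩ Sven ∩ Sofia: 11:00–12:00.
Windows ≥ 60 min: 11:00–12:00.
Earliest such window starts at 11:00.

11:00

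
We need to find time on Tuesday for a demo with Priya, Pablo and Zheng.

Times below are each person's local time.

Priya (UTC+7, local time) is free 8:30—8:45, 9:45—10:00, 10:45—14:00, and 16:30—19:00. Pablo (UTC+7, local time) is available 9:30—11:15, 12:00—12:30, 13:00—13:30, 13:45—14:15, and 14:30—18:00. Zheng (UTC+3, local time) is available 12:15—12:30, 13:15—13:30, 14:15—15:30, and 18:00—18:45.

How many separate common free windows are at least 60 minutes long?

0

Priya → UTC: 01:30–01:45, 02:45–03:00, 03:45–07:00, 09:30–12:00.
Pablo → UTC: 02:30–04:15, 05:00–05:30, 06:00–06:30, 06:45–07:15, 07:30–11:00.
Zheng → UTC: 09:15–09:30, 10:15–10:30, 11:15–12:30, 15:00–15:45.
Priya ∩ Pablo: 02:45–03:00, 03:45–04:15, 05:00–05:30, 06:00–06:30, 06:45–07:00, 09:30–11:00.
Priya ∩ Pablo ∩ Zheng: 10:15–10:30.
Windows ≥ 60 min: (none).
That's 0 windows.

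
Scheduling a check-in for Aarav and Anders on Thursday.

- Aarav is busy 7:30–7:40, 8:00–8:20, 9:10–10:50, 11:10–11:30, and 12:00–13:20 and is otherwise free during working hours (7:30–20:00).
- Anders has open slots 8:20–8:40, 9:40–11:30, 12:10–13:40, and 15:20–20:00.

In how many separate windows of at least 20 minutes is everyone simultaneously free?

Aarav free within 07:30–20:00: 07:40–08:00, 08:20–09:10, 10:50–11:10, 11:30–12:00, 13:20–20:00.
Aarav ∩ Anders: 08:20–08:40, 10:50–11:10, 13:20–13:40, 15:20–20:00.
Windows ≥ 20 min: 08:20–08:40, 10:50–11:10, 13:20–13:40, 15:20–20:00.
That's 4 windows.

4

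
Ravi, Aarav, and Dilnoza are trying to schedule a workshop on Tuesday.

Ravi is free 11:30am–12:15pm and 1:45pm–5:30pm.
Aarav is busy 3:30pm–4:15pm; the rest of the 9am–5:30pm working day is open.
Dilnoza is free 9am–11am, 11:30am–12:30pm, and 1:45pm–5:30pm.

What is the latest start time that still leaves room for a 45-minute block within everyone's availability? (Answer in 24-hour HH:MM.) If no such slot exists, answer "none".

Aarav free within 09:00–17:30: 09:00–15:30, 16:15–17:30.
Ravi ∩ Aarav: 11:30–12:15, 13:45–15:30, 16:15–17:30.
Ravi ∩ Aarav ∩ Dilnoza: 11:30–12:15, 13:45–15:30, 16:15–17:30.
Windows ≥ 45 min: 11:30–12:15, 13:45–15:30, 16:15–17:30.
Latest start in the last window 16:15–17:30 is 17:30 − 45 min = 16:45.

16:45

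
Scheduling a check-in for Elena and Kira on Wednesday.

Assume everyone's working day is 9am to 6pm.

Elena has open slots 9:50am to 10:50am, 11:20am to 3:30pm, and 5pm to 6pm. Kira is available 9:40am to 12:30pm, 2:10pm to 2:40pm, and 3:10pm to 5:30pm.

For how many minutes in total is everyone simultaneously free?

210 minutes

Elena ∩ Kira: 09:50–10:50, 11:20–12:30, 14:10–14:40, 15:10–15:30, 17:00–17:30.
Total common minutes: 60 + 70 + 30 + 20 + 30 = 210.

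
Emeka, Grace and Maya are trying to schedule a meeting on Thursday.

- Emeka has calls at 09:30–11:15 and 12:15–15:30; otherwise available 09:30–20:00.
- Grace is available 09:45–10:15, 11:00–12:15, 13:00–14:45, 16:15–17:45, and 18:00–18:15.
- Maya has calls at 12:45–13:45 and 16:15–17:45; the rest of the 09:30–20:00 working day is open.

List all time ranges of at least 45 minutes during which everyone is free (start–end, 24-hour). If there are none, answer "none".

Emeka free within 09:30–20:00: 11:15–12:15, 15:30–20:00.
Maya free within 09:30–20:00: 09:30–12:45, 13:45–16:15, 17:45–20:00.
Emeka ∩ Grace: 11:15–12:15, 16:15–17:45, 18:00–18:15.
Emeka ∩ Grace ∩ Maya: 11:15–12:15, 18:00–18:15.
Windows ≥ 45 min: 11:15–12:15.

11:15–12:15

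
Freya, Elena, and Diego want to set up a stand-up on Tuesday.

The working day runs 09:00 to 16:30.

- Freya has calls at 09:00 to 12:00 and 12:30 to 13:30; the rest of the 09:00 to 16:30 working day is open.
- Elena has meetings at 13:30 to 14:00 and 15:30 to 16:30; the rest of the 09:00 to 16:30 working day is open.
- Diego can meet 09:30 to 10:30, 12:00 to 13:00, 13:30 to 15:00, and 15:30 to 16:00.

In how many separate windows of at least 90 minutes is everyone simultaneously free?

Freya free within 09:00–16:30: 12:00–12:30, 13:30–16:30.
Elena free within 09:00–16:30: 09:00–13:30, 14:00–15:30.
Freya ∩ Elena: 12:00–12:30, 14:00–15:30.
Freya ∩ Elena ∩ Diego: 12:00–12:30, 14:00–15:00.
Windows ≥ 90 min: (none).
That's 0 windows.

0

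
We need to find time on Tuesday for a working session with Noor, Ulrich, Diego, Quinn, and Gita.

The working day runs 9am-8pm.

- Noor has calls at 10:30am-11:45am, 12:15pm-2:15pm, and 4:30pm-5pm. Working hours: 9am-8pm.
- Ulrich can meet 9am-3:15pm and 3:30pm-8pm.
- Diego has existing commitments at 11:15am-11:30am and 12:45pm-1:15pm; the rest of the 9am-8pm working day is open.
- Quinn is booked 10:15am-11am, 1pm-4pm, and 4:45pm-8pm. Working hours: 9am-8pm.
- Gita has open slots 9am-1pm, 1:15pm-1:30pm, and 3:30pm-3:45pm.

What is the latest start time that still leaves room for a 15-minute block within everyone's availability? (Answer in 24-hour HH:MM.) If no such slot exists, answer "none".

12:00

Noor free within 09:00–20:00: 09:00–10:30, 11:45–12:15, 14:15–16:30, 17:00–20:00.
Diego free within 09:00–20:00: 09:00–11:15, 11:30–12:45, 13:15–20:00.
Quinn free within 09:00–20:00: 09:00–10:15, 11:00–13:00, 16:00–16:45.
Noor ∩ Ulrich: 09:00–10:30, 11:45–12:15, 14:15–15:15, 15:30–16:30, 17:00–20:00.
Noor ∩ Ulrich ∩ Diego: 09:00–10:30, 11:45–12:15, 14:15–15:15, 15:30–16:30, 17:00–20:00.
Noor ∩ Ulrich ∩ Diego ∩ Quinn: 09:00–10:15, 11:45–12:15, 16:00–16:30.
Noor ∩ Ulrich ∩ Diego ∩ Quinn ∩ Gita: 09:00–10:15, 11:45–12:15.
Windows ≥ 15 min: 09:00–10:15, 11:45–12:15.
Latest start in the last window 11:45–12:15 is 12:15 − 15 min = 12:00.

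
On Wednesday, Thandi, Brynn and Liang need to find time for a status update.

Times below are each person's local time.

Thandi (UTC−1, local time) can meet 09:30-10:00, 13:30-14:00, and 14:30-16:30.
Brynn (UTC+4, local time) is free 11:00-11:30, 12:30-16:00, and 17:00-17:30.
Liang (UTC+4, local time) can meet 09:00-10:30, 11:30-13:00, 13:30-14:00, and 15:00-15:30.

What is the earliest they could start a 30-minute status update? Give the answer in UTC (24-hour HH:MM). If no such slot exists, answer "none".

none

Thandi → UTC: 10:30–11:00, 14:30–15:00, 15:30–17:30.
Brynn → UTC: 07:00–07:30, 08:30–12:00, 13:00–13:30.
Liang → UTC: 05:00–06:30, 07:30–09:00, 09:30–10:00, 11:00–11:30.
Thandi ∩ Brynn: 10:30–11:00.
Thandi ∩ Brynn ∩ Liang: (none).
Windows ≥ 30 min: (none).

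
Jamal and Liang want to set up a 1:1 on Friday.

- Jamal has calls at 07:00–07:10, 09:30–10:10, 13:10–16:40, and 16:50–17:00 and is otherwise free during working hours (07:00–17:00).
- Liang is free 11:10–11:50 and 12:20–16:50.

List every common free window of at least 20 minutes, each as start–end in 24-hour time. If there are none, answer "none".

Jamal free within 07:00–17:00: 07:10–09:30, 10:10–13:10, 16:40–16:50.
Jamal ∩ Liang: 11:10–11:50, 12:20–13:10, 16:40–16:50.
Windows ≥ 20 min: 11:10–11:50, 12:20–13:10.

11:10–11:50, 12:20–13:10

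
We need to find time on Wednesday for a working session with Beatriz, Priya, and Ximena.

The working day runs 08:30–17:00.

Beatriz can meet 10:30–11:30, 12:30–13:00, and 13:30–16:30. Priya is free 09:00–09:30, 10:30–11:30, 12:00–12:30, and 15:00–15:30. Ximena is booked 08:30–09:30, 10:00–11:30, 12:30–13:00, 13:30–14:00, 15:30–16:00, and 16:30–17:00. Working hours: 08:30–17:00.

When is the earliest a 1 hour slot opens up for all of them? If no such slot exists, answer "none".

Ximena free within 08:30–17:00: 09:30–10:00, 11:30–12:30, 13:00–13:30, 14:00–15:30, 16:00–16:30.
Beatriz ∩ Priya: 10:30–11:30, 15:00–15:30.
Beatriz ∩ Priya ∩ Ximena: 15:00–15:30.
Windows ≥ 60 min: (none).

none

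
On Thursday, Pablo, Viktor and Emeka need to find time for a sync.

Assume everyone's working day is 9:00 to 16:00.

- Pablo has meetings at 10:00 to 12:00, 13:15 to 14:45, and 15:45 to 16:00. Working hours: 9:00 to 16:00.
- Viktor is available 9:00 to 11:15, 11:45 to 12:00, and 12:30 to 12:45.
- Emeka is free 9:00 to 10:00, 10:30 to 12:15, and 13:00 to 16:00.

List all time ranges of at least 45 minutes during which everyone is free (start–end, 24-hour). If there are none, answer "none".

09:00–10:00

Pablo free within 09:00–16:00: 09:00–10:00, 12:00–13:15, 14:45–15:45.
Pablo ∩ Viktor: 09:00–10:00, 12:30–12:45.
Pablo ∩ Viktor ∩ Emeka: 09:00–10:00.
Windows ≥ 45 min: 09:00–10:00.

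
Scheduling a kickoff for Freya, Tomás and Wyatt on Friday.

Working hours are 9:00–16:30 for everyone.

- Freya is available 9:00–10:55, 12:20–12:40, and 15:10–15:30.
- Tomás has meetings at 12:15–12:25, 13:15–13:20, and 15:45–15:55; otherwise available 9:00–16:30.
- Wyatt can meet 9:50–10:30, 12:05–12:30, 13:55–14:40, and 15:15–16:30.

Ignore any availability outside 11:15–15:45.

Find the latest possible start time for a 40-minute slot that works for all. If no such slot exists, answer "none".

none

Tomás free within 09:00–16:30: 09:00–12:15, 12:25–13:15, 13:20–15:45, 15:55–16:30.
Freya ∩ Tomás: 09:00–10:55, 12:25–12:40, 15:10–15:30.
Freya ∩ Tomás ∩ Wyatt: 09:50–10:30, 12:25–12:30, 15:15–15:30.
Restricted to 11:15–15:45: 12:25–12:30, 15:15–15:30.
Windows ≥ 40 min: (none).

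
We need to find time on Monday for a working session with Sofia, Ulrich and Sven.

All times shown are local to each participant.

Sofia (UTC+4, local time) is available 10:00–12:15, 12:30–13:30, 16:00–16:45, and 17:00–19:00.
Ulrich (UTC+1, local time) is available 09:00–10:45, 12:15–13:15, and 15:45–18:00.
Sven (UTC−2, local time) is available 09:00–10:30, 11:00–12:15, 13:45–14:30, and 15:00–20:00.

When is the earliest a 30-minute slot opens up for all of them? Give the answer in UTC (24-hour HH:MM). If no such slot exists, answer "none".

none

Sofia → UTC: 06:00–08:15, 08:30–09:30, 12:00–12:45, 13:00–15:00.
Ulrich → UTC: 08:00–09:45, 11:15–12:15, 14:45–17:00.
Sven → UTC: 11:00–12:30, 13:00–14:15, 15:45–16:30, 17:00–22:00.
Sofia ∩ Ulrich: 08:00–08:15, 08:30–09:30, 12:00–12:15, 14:45–15:00.
Sofia ∩ Ulrich ∩ Sven: 12:00–12:15.
Windows ≥ 30 min: (none).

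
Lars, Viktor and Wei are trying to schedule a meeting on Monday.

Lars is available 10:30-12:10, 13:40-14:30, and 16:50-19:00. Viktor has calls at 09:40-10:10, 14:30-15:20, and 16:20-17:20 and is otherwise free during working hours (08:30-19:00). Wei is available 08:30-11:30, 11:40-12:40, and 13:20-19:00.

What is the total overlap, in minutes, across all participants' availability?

Viktor free within 08:30–19:00: 08:30–09:40, 10:10–14:30, 15:20–16:20, 17:20–19:00.
Lars ∩ Viktor: 10:30–12:10, 13:40–14:30, 17:20–19:00.
Lars ∩ Viktor ∩ Wei: 10:30–11:30, 11:40–12:10, 13:40–14:30, 17:20–19:00.
Total common minutes: 60 + 30 + 50 + 100 = 240.

240 minutes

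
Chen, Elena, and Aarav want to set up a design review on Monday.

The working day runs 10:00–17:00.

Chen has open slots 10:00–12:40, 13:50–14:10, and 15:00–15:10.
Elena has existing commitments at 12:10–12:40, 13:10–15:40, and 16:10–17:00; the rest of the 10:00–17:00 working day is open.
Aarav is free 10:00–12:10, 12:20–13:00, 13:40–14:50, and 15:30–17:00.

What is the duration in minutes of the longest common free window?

130 minutes

Elena free within 10:00–17:00: 10:00–12:10, 12:40–13:10, 15:40–16:10.
Chen ∩ Elena: 10:00–12:10.
Chen ∩ Elena ∩ Aarav: 10:00–12:10.
Single common window of 130 minutes.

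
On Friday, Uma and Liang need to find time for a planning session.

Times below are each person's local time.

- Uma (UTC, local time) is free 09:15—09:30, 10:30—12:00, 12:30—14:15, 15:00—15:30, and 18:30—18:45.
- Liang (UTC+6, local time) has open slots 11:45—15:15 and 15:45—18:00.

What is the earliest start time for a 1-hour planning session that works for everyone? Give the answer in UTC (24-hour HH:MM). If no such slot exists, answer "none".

Uma → UTC: 09:15–09:30, 10:30–12:00, 12:30–14:15, 15:00–15:30, 18:30–18:45.
Liang → UTC: 05:45–09:15, 09:45–12:00.
Uma ∩ Liang: 10:30–12:00.
Windows ≥ 60 min: 10:30–12:00.
Earliest such window starts at 10:30.

10:30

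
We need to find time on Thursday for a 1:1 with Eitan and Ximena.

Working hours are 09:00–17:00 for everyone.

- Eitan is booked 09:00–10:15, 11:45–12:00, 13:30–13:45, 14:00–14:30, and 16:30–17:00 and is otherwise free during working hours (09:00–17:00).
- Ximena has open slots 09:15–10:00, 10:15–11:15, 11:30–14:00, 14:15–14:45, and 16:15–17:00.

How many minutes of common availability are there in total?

Eitan free within 09:00–17:00: 10:15–11:45, 12:00–13:30, 13:45–14:00, 14:30–16:30.
Eitan ∩ Ximena: 10:15–11:15, 11:30–11:45, 12:00–13:30, 13:45–14:00, 14:30–14:45, 16:15–16:30.
Total common minutes: 60 + 15 + 90 + 15 + 15 + 15 = 210.

210 minutes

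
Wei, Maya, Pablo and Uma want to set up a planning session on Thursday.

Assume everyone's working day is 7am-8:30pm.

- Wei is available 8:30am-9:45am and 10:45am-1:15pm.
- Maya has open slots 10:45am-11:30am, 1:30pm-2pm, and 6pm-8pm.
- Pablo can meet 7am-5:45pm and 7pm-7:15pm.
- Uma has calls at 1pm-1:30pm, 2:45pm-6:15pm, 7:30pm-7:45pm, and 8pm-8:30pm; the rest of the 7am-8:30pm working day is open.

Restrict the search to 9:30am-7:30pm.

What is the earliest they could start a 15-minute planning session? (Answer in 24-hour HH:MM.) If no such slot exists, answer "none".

Uma free within 07:00–20:30: 07:00–13:00, 13:30–14:45, 18:15–19:30, 19:45–20:00.
Wei ∩ Maya: 10:45–11:30.
Wei ∩ Maya ∩ Pablo: 10:45–11:30.
Wei ∩ Maya ∩ Pablo ∩ Uma: 10:45–11:30.
Restricted to 09:30–19:30: 10:45–11:30.
Windows ≥ 15 min: 10:45–11:30.
Earliest such window starts at 10:45.

10:45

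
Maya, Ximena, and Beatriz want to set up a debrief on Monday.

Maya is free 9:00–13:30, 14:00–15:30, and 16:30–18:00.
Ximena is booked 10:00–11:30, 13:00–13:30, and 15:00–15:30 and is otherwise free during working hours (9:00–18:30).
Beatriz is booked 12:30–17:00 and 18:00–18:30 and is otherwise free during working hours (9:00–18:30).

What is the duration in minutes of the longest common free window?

60 minutes

Ximena free within 09:00–18:30: 09:00–10:00, 11:30–13:00, 13:30–15:00, 15:30–18:30.
Beatriz free within 09:00–18:30: 09:00–12:30, 17:00–18:00.
Maya ∩ Ximena: 09:00–10:00, 11:30–13:00, 14:00–15:00, 16:30–18:00.
Maya ∩ Ximena ∩ Beatriz: 09:00–10:00, 11:30–12:30, 17:00–18:00.
Common window lengths: 60, 60, 60 min; longest is 60.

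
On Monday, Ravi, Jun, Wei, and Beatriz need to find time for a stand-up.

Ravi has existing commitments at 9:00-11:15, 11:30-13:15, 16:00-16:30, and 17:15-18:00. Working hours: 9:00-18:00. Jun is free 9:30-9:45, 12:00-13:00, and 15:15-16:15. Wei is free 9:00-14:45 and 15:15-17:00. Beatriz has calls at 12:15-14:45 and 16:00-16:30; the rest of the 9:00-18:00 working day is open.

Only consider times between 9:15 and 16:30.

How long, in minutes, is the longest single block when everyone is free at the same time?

45 minutes

Ravi free within 09:00–18:00: 11:15–11:30, 13:15–16:00, 16:30–17:15.
Beatriz free within 09:00–18:00: 09:00–12:15, 14:45–16:00, 16:30–18:00.
Ravi ∩ Jun: 15:15–16:00.
Ravi ∩ Jun ∩ Wei: 15:15–16:00.
Ravi ∩ Jun ∩ Wei ∩ Beatriz: 15:15–16:00.
Restricted to 09:15–16:30: 15:15–16:00.
Single common window of 45 minutes.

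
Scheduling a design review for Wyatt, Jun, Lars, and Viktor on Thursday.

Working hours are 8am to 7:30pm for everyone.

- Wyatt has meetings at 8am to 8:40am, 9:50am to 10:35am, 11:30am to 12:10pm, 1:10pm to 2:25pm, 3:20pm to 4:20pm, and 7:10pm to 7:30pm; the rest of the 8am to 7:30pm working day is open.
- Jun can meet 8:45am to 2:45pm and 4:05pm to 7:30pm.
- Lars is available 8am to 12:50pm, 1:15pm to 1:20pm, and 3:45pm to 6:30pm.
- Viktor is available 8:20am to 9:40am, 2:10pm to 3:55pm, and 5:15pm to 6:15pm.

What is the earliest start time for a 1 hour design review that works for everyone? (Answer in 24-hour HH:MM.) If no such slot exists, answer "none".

17:15

Wyatt free within 08:00–19:30: 08:40–09:50, 10:35–11:30, 12:10–13:10, 14:25–15:20, 16:20–19:10.
Wyatt ∩ Jun: 08:45–09:50, 10:35–11:30, 12:10–13:10, 14:25–14:45, 16:20–19:10.
Wyatt ∩ Jun ∩ Lars: 08:45–09:50, 10:35–11:30, 12:10–12:50, 16:20–18:30.
Wyatt ∩ Jun ∩ Lars ∩ Viktor: 08:45–09:40, 17:15–18:15.
Windows ≥ 60 min: 17:15–18:15.
Earliest such window starts at 17:15.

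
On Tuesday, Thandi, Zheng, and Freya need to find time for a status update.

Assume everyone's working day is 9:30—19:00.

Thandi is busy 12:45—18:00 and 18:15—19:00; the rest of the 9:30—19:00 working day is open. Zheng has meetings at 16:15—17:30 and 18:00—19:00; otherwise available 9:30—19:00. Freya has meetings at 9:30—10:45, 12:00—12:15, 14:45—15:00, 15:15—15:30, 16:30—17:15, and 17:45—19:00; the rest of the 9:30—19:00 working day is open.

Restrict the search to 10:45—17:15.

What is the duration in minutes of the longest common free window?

75 minutes

Thandi free within 09:30–19:00: 09:30–12:45, 18:00–18:15.
Zheng free within 09:30–19:00: 09:30–16:15, 17:30–18:00.
Freya free within 09:30–19:00: 10:45–12:00, 12:15–14:45, 15:00–15:15, 15:30–16:30, 17:15–17:45.
Thandi ∩ Zheng: 09:30–12:45.
Thandi ∩ Zheng ∩ Freya: 10:45–12:00, 12:15–12:45.
Restricted to 10:45–17:15: 10:45–12:00, 12:15–12:45.
Common window lengths: 75, 30 min; longest is 75.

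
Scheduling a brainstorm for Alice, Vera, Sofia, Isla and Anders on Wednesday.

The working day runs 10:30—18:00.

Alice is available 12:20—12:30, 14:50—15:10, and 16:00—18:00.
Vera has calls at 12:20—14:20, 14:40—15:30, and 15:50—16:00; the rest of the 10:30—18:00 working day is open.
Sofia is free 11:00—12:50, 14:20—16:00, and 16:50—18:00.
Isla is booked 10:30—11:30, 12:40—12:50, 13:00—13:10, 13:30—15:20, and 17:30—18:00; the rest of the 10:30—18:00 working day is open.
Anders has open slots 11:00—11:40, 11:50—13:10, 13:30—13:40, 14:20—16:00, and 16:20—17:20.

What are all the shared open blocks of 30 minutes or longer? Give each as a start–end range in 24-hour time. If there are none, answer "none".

Vera free within 10:30–18:00: 10:30–12:20, 14:20–14:40, 15:30–15:50, 16:00–18:00.
Isla free within 10:30–18:00: 11:30–12:40, 12:50–13:00, 13:10–13:30, 15:20–17:30.
Alice ∩ Vera: 16:00–18:00.
Alice ∩ Vera ∩ Sofia: 16:50–18:00.
Alice ∩ Vera ∩ Sofia ∩ Isla: 16:50–17:30.
Alice ∩ Vera ∩ Sofia ∩ Isla ∩ Anders: 16:50–17:20.
Windows ≥ 30 min: 16:50–17:20.

16:50–17:20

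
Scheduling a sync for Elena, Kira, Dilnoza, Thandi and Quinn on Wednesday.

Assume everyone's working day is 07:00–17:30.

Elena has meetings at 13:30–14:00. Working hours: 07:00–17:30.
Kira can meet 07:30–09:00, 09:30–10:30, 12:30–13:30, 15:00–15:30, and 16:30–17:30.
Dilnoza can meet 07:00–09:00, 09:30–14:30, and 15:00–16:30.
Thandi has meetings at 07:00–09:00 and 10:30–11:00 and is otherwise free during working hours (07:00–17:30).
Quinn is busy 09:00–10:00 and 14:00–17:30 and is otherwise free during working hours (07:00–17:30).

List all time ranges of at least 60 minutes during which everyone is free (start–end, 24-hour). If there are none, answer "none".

12:30–13:30

Elena free within 07:00–17:30: 07:00–13:30, 14:00–17:30.
Thandi free within 07:00–17:30: 09:00–10:30, 11:00–17:30.
Quinn free within 07:00–17:30: 07:00–09:00, 10:00–14:00.
Elena ∩ Kira: 07:30–09:00, 09:30–10:30, 12:30–13:30, 15:00–15:30, 16:30–17:30.
Elena ∩ Kira ∩ Dilnoza: 07:30–09:00, 09:30–10:30, 12:30–13:30, 15:00–15:30.
Elena ∩ Kira ∩ Dilnoza ∩ Thandi: 09:30–10:30, 12:30–13:30, 15:00–15:30.
Elena ∩ Kira ∩ Dilnoza ∩ Thandi ∩ Quinn: 10:00–10:30, 12:30–13:30.
Windows ≥ 60 min: 12:30–13:30.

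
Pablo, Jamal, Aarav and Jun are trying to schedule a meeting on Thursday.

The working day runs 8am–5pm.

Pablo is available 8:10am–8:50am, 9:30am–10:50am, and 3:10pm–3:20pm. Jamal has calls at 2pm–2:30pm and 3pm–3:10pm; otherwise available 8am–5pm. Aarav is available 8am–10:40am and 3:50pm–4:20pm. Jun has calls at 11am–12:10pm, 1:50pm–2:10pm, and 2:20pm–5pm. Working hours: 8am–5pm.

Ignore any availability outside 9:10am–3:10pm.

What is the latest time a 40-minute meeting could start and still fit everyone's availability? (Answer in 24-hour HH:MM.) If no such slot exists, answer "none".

Jamal free within 08:00–17:00: 08:00–14:00, 14:30–15:00, 15:10–17:00.
Jun free within 08:00–17:00: 08:00–11:00, 12:10–13:50, 14:10–14:20.
Pablo ∩ Jamal: 08:10–08:50, 09:30–10:50, 15:10–15:20.
Pablo ∩ Jamal ∩ Aarav: 08:10–08:50, 09:30–10:40.
Pablo ∩ Jamal ∩ Aarav ∩ Jun: 08:10–08:50, 09:30–10:40.
Restricted to 09:10–15:10: 09:30–10:40.
Windows ≥ 40 min: 09:30–10:40.
Latest start in the last window 09:30–10:40 is 10:40 − 40 min = 10:00.

10:00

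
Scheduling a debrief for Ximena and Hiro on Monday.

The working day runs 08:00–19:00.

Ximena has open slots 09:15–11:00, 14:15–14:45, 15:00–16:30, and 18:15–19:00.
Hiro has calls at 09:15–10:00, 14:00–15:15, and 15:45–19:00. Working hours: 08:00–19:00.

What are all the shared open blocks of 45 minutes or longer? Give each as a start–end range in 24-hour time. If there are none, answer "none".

10:00–11:00

Hiro free within 08:00–19:00: 08:00–09:15, 10:00–14:00, 15:15–15:45.
Ximena ∩ Hiro: 10:00–11:00, 15:15–15:45.
Windows ≥ 45 min: 10:00–11:00.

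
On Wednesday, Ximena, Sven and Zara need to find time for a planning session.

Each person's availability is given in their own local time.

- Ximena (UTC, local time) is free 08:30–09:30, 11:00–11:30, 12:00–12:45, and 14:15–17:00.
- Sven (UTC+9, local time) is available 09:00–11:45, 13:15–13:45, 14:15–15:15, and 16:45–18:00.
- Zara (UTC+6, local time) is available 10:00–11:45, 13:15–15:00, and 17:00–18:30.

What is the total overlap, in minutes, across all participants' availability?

30 minutes

Ximena → UTC: 08:30–09:30, 11:00–11:30, 12:00–12:45, 14:15–17:00.
Sven → UTC: 00:00–02:45, 04:15–04:45, 05:15–06:15, 07:45–09:00.
Zara → UTC: 04:00–05:45, 07:15–09:00, 11:00–12:30.
Ximena ∩ Sven: 08:30–09:00.
Ximena ∩ Sven ∩ Zara: 08:30–09:00.
Total common minutes: 30.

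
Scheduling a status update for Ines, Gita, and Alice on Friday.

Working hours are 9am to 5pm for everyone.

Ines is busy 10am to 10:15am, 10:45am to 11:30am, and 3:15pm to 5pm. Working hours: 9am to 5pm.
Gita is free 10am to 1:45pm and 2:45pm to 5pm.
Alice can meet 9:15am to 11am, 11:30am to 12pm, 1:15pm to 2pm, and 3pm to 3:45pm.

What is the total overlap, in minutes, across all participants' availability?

105 minutes

Ines free within 09:00–17:00: 09:00–10:00, 10:15–10:45, 11:30–15:15.
Ines ∩ Gita: 10:15–10:45, 11:30–13:45, 14:45–15:15.
Ines ∩ Gita ∩ Alice: 10:15–10:45, 11:30–12:00, 13:15–13:45, 15:00–15:15.
Total common minutes: 30 + 30 + 30 + 15 = 105.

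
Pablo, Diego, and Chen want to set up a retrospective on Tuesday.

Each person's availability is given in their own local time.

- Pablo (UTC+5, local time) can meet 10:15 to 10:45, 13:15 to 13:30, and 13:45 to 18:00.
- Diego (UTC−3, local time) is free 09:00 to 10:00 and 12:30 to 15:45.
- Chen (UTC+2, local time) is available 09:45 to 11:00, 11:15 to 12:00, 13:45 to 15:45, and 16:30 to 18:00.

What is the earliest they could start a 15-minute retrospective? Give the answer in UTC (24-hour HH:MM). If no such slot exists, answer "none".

12:00

Pablo → UTC: 05:15–05:45, 08:15–08:30, 08:45–13:00.
Diego → UTC: 12:00–13:00, 15:30–18:45.
Chen → UTC: 07:45–09:00, 09:15–10:00, 11:45–13:45, 14:30–16:00.
Pablo ∩ Diego: 12:00–13:00.
Pablo ∩ Diego ∩ Chen: 12:00–13:00.
Windows ≥ 15 min: 12:00–13:00.
Earliest such window starts at 12:00.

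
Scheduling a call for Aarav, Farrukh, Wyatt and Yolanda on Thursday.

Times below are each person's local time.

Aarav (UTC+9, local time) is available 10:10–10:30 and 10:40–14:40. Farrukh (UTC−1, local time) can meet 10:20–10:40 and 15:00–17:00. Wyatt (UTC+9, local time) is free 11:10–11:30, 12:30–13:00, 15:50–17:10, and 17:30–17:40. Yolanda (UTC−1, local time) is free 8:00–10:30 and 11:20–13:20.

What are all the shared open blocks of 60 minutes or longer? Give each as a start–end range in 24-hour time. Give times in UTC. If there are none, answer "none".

Aarav → UTC: 01:10–01:30, 01:40–05:40.
Farrukh → UTC: 11:20–11:40, 16:00–18:00.
Wyatt → UTC: 02:10–02:30, 03:30–04:00, 06:50–08:10, 08:30–08:40.
Yolanda → UTC: 09:00–11:30, 12:20–14:20.
Aarav ∩ Farrukh: (none).
Aarav ∩ Farrukh ∩ Wyatt: (none).
Aarav ∩ Farrukh ∩ Wyatt ∩ Yolanda: (none).
Windows ≥ 60 min: (none).

none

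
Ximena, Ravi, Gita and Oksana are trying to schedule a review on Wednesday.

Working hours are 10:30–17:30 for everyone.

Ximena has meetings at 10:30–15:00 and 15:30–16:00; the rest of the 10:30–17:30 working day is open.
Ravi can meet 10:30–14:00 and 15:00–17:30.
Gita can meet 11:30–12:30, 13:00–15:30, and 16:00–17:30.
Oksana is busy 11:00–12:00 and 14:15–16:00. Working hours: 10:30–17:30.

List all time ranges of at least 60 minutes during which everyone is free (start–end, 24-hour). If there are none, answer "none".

Ximena free within 10:30–17:30: 15:00–15:30, 16:00–17:30.
Oksana free within 10:30–17:30: 10:30–11:00, 12:00–14:15, 16:00–17:30.
Ximena ∩ Ravi: 15:00–15:30, 16:00–17:30.
Ximena ∩ Ravi ∩ Gita: 15:00–15:30, 16:00–17:30.
Ximena ∩ Ravi ∩ Gita ∩ Oksana: 16:00–17:30.
Windows ≥ 60 min: 16:00–17:30.

16:00–17:30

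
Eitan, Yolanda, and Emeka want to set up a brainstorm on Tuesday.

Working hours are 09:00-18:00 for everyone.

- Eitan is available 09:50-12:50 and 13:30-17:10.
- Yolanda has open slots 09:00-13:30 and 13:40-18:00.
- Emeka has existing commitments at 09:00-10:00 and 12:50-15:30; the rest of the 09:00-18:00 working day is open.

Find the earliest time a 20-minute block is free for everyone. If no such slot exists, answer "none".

10:00

Emeka free within 09:00–18:00: 10:00–12:50, 15:30–18:00.
Eitan ∩ Yolanda: 09:50–12:50, 13:40–17:10.
Eitan ∩ Yolanda ∩ Emeka: 10:00–12:50, 15:30–17:10.
Windows ≥ 20 min: 10:00–12:50, 15:30–17:10.
Earliest such window starts at 10:00.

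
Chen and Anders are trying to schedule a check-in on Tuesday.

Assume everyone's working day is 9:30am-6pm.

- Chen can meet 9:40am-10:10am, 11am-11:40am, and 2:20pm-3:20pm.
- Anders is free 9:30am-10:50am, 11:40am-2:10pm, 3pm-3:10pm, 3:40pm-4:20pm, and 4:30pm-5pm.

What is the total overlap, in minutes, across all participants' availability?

Chen ∩ Anders: 09:40–10:10, 15:00–15:10.
Total common minutes: 30 + 10 = 40.

40 minutes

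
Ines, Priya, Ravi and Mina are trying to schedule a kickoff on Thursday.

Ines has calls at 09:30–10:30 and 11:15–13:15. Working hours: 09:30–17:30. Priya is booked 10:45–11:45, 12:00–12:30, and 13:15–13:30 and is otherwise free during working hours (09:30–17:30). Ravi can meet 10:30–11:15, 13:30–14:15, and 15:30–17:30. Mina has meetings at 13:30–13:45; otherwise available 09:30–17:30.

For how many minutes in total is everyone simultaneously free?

165 minutes

Ines free within 09:30–17:30: 10:30–11:15, 13:15–17:30.
Priya free within 09:30–17:30: 09:30–10:45, 11:45–12:00, 12:30–13:15, 13:30–17:30.
Mina free within 09:30–17:30: 09:30–13:30, 13:45–17:30.
Ines ∩ Priya: 10:30–10:45, 13:30–17:30.
Ines ∩ Priya ∩ Ravi: 10:30–10:45, 13:30–14:15, 15:30–17:30.
Ines ∩ Priya ∩ Ravi ∩ Mina: 10:30–10:45, 13:45–14:15, 15:30–17:30.
Total common minutes: 15 + 30 + 120 = 165.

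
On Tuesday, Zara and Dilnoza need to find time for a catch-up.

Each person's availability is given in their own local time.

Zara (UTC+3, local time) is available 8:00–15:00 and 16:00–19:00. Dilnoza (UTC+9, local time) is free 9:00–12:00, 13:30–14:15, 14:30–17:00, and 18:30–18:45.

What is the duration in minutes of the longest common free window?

Zara → UTC: 05:00–12:00, 13:00–16:00.
Dilnoza → UTC: 00:00–03:00, 04:30–05:15, 05:30–08:00, 09:30–09:45.
Zara ∩ Dilnoza: 05:00–05:15, 05:30–08:00, 09:30–09:45.
Common window lengths: 15, 150, 15 min; longest is 150.

150 minutes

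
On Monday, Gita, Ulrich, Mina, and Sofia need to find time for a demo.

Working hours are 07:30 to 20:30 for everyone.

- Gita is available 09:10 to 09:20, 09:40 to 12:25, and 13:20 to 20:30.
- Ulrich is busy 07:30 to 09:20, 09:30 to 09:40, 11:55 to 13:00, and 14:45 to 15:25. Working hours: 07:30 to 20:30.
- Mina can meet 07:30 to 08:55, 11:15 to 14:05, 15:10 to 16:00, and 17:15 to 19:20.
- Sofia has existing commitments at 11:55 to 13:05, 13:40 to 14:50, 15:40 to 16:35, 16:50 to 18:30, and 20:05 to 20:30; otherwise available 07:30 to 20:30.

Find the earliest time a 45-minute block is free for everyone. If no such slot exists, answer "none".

Ulrich free within 07:30–20:30: 09:20–09:30, 09:40–11:55, 13:00–14:45, 15:25–20:30.
Sofia free within 07:30–20:30: 07:30–11:55, 13:05–13:40, 14:50–15:40, 16:35–16:50, 18:30–20:05.
Gita ∩ Ulrich: 09:40–11:55, 13:20–14:45, 15:25–20:30.
Gita ∩ Ulrich ∩ Mina: 11:15–11:55, 13:20–14:05, 15:25–16:00, 17:15–19:20.
Gita ∩ Ulrich ∩ Mina ∩ Sofia: 11:15–11:55, 13:20–13:40, 15:25–15:40, 18:30–19:20.
Windows ≥ 45 min: 18:30–19:20.
Earliest such window starts at 18:30.

18:30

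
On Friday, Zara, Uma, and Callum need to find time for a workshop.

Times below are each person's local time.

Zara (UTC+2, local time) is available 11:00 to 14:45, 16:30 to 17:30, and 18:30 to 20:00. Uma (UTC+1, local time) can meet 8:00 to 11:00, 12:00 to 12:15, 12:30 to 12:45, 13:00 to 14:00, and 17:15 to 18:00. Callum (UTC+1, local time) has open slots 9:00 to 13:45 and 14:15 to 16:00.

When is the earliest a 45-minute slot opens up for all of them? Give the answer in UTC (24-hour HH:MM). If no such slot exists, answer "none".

09:00

Zara → UTC: 09:00–12:45, 14:30–15:30, 16:30–18:00.
Uma → UTC: 07:00–10:00, 11:00–11:15, 11:30–11:45, 12:00–13:00, 16:15–17:00.
Callum → UTC: 08:00–12:45, 13:15–15:00.
Zara ∩ Uma: 09:00–10:00, 11:00–11:15, 11:30–11:45, 12:00–12:45, 16:30–17:00.
Zara ∩ Uma ∩ Callum: 09:00–10:00, 11:00–11:15, 11:30–11:45, 12:00–12:45.
Windows ≥ 45 min: 09:00–10:00, 12:00–12:45.
Earliest such window starts at 09:00.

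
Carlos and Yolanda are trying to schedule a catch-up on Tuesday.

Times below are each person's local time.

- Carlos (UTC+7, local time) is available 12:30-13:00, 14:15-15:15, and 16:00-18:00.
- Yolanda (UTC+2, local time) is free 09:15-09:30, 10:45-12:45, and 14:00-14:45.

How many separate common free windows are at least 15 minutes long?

2

Carlos → UTC: 05:30–06:00, 07:15–08:15, 09:00–11:00.
Yolanda → UTC: 07:15–07:30, 08:45–10:45, 12:00–12:45.
Carlos ∩ Yolanda: 07:15–07:30, 09:00–10:45.
Windows ≥ 15 min: 07:15–07:30, 09:00–10:45.
That's 2 windows.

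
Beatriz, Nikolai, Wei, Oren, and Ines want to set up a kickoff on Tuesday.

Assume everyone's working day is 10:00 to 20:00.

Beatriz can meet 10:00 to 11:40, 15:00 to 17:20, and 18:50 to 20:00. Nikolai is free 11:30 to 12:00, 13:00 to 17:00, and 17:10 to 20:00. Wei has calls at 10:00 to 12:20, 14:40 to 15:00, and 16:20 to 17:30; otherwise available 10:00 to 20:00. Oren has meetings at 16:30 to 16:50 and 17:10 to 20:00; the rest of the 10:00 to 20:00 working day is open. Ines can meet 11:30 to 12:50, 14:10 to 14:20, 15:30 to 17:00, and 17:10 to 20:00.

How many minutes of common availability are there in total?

50 minutes

Wei free within 10:00–20:00: 12:20–14:40, 15:00–16:20, 17:30–20:00.
Oren free within 10:00–20:00: 10:00–16:30, 16:50–17:10.
Beatriz ∩ Nikolai: 11:30–11:40, 15:00–17:00, 17:10–17:20, 18:50–20:00.
Beatriz ∩ Nikolai ∩ Wei: 15:00–16:20, 18:50–20:00.
Beatriz ∩ Nikolai ∩ Wei ∩ Oren: 15:00–16:20.
Beatriz ∩ Nikolai ∩ Wei ∩ Oren ∩ Ines: 15:30–16:20.
Total common minutes: 50.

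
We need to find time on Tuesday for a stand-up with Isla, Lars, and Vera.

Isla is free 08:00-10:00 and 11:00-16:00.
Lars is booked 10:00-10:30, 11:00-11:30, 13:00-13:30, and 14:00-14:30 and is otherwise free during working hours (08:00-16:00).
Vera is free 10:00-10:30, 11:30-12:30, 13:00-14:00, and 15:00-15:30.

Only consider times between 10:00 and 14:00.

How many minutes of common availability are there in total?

90 minutes

Lars free within 08:00–16:00: 08:00–10:00, 10:30–11:00, 11:30–13:00, 13:30–14:00, 14:30–16:00.
Isla ∩ Lars: 08:00–10:00, 11:30–13:00, 13:30–14:00, 14:30–16:00.
Isla ∩ Lars ∩ Vera: 11:30–12:30, 13:30–14:00, 15:00–15:30.
Restricted to 10:00–14:00: 11:30–12:30, 13:30–14:00.
Total common minutes: 60 + 30 = 90.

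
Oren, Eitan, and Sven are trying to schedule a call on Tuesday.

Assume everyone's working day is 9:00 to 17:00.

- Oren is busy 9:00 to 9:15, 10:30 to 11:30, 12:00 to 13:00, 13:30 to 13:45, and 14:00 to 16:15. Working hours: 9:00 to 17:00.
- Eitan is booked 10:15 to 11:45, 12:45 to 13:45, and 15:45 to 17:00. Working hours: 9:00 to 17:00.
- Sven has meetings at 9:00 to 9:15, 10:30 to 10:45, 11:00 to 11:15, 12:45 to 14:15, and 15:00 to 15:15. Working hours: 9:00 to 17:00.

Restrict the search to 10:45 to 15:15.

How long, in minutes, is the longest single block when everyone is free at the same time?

Oren free within 09:00–17:00: 09:15–10:30, 11:30–12:00, 13:00–13:30, 13:45–14:00, 16:15–17:00.
Eitan free within 09:00–17:00: 09:00–10:15, 11:45–12:45, 13:45–15:45.
Sven free within 09:00–17:00: 09:15–10:30, 10:45–11:00, 11:15–12:45, 14:15–15:00, 15:15–17:00.
Oren ∩ Eitan: 09:15–10:15, 11:45–12:00, 13:45–14:00.
Oren ∩ Eitan ∩ Sven: 09:15–10:15, 11:45–12:00.
Restricted to 10:45–15:15: 11:45–12:00.
Single common window of 15 minutes.

15 minutes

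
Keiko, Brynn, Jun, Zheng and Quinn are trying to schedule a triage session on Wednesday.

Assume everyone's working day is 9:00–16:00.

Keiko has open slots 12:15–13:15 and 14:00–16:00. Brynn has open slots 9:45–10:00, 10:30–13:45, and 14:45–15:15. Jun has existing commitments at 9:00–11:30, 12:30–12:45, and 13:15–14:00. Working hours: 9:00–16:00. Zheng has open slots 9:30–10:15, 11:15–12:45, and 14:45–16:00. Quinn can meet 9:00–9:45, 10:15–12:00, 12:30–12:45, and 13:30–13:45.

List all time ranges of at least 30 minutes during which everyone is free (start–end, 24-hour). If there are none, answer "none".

none

Jun free within 09:00–16:00: 11:30–12:30, 12:45–13:15, 14:00–16:00.
Keiko ∩ Brynn: 12:15–13:15, 14:45–15:15.
Keiko ∩ Brynn ∩ Jun: 12:15–12:30, 12:45–13:15, 14:45–15:15.
Keiko ∩ Brynn ∩ Jun ∩ Zheng: 12:15–12:30, 14:45–15:15.
Keiko ∩ Brynn ∩ Jun ∩ Zheng ∩ Quinn: (none).
Windows ≥ 30 min: (none).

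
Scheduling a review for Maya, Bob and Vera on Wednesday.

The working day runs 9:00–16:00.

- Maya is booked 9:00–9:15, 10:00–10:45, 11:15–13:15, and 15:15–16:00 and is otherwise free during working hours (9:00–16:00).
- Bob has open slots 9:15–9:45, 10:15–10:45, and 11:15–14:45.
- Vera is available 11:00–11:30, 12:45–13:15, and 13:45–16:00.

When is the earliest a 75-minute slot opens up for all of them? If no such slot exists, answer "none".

none

Maya free within 09:00–16:00: 09:15–10:00, 10:45–11:15, 13:15–15:15.
Maya ∩ Bob: 09:15–09:45, 13:15–14:45.
Maya ∩ Bob ∩ Vera: 13:45–14:45.
Windows ≥ 75 min: (none).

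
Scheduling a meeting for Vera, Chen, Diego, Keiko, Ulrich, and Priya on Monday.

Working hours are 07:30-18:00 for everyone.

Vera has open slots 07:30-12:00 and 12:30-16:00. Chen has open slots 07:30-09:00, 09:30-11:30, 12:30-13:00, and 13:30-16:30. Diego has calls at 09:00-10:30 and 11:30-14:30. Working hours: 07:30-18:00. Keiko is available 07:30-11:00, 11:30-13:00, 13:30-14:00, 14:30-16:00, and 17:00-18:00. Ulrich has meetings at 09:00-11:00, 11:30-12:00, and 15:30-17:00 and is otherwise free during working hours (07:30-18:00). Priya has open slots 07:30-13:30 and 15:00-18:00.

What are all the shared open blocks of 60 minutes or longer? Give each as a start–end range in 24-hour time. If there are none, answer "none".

07:30–09:00

Diego free within 07:30–18:00: 07:30–09:00, 10:30–11:30, 14:30–18:00.
Ulrich free within 07:30–18:00: 07:30–09:00, 11:00–11:30, 12:00–15:30, 17:00–18:00.
Vera ∩ Chen: 07:30–09:00, 09:30–11:30, 12:30–13:00, 13:30–16:00.
Vera ∩ Chen ∩ Diego: 07:30–09:00, 10:30–11:30, 14:30–16:00.
Vera ∩ Chen ∩ Diego ∩ Keiko: 07:30–09:00, 10:30–11:00, 14:30–16:00.
Vera ∩ Chen ∩ Diego ∩ Keiko ∩ Ulrich: 07:30–09:00, 14:30–15:30.
Vera ∩ Chen ∩ Diego ∩ Keiko ∩ Ulrich ∩ Priya: 07:30–09:00, 15:00–15:30.
Windows ≥ 60 min: 07:30–09:00.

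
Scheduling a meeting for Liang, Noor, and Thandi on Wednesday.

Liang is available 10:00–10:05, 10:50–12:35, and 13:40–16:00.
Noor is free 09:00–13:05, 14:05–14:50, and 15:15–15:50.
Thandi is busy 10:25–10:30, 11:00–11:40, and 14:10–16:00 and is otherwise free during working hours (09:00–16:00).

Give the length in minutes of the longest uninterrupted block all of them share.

Thandi free within 09:00–16:00: 09:00–10:25, 10:30–11:00, 11:40–14:10.
Liang ∩ Noor: 10:00–10:05, 10:50–12:35, 14:05–14:50, 15:15–15:50.
Liang ∩ Noor ∩ Thandi: 10:00–10:05, 10:50–11:00, 11:40–12:35, 14:05–14:10.
Common window lengths: 5, 10, 55, 5 min; longest is 55.

55 minutes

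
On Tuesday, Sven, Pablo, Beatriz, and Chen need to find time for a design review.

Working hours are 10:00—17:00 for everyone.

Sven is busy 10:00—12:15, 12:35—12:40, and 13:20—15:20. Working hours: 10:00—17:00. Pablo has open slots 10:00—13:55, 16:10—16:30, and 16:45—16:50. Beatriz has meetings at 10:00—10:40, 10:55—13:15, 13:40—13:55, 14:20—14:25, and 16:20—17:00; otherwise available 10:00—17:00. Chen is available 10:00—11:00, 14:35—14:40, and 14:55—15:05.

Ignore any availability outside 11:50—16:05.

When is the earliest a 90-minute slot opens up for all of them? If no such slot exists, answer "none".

Sven free within 10:00–17:00: 12:15–12:35, 12:40–13:20, 15:20–17:00.
Beatriz free within 10:00–17:00: 10:40–10:55, 13:15–13:40, 13:55–14:20, 14:25–16:20.
Sven ∩ Pablo: 12:15–12:35, 12:40–13:20, 16:10–16:30, 16:45–16:50.
Sven ∩ Pablo ∩ Beatriz: 13:15–13:20, 16:10–16:20.
Sven ∩ Pablo ∩ Beatriz ∩ Chen: (none).
Restricted to 11:50–16:05: (none).
Windows ≥ 90 min: (none).

none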